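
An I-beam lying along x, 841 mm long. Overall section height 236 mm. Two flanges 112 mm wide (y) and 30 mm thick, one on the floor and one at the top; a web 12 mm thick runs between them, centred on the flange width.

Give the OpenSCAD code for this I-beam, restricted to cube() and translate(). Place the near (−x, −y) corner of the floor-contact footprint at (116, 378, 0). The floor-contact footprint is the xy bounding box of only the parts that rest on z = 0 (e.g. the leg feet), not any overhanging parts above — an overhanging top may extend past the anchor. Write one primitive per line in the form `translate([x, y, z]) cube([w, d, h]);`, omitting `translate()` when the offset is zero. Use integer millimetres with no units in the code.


translate([116, 378, 0]) cube([841, 112, 30]);
translate([116, 428, 30]) cube([841, 12, 176]);
translate([116, 378, 206]) cube([841, 112, 30]);


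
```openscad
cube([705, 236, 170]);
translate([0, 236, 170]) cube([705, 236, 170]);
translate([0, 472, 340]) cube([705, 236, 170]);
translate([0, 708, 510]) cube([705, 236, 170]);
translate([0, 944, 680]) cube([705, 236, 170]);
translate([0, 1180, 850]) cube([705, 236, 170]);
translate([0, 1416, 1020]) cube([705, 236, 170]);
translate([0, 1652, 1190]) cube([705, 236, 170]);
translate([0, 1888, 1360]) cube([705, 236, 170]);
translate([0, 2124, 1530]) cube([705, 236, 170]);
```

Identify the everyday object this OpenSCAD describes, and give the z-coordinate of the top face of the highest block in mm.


A staircase. The total rise is 1700 mm.

10 identical blocks, each offset up and back from the previous — a staircase. Each step is 170 mm tall and there are 10 of them, so the total rise is 10 × 170 = 1700 mm.


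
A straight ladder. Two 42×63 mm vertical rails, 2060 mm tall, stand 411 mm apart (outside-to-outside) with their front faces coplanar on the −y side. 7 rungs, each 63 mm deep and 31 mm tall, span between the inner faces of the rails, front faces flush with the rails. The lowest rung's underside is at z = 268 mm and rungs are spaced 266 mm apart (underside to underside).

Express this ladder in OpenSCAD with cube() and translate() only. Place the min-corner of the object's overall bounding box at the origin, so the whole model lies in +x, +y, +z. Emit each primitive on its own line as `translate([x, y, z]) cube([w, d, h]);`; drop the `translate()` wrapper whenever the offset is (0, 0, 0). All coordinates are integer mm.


cube([42, 63, 2060]);
translate([369, 0, 0]) cube([42, 63, 2060]);
translate([42, 0, 268]) cube([327, 63, 31]);
translate([42, 0, 534]) cube([327, 63, 31]);
translate([42, 0, 800]) cube([327, 63, 31]);
translate([42, 0, 1066]) cube([327, 63, 31]);
translate([42, 0, 1332]) cube([327, 63, 31]);
translate([42, 0, 1598]) cube([327, 63, 31]);
translate([42, 0, 1864]) cube([327, 63, 31]);


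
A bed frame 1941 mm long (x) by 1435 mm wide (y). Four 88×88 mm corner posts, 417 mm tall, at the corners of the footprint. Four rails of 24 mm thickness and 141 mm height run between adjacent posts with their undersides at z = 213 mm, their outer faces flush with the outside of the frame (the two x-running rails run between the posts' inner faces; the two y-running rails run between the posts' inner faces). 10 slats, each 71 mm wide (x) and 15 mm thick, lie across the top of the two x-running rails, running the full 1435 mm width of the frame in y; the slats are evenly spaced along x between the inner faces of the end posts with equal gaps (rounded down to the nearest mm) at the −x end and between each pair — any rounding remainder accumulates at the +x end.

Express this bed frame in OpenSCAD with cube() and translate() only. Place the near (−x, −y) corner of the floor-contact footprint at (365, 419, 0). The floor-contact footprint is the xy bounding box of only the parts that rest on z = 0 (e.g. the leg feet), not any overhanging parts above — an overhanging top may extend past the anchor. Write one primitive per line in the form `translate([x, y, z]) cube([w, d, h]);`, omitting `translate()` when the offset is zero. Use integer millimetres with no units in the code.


translate([365, 419, 0]) cube([88, 88, 417]);
translate([365, 1766, 0]) cube([88, 88, 417]);
translate([2218, 419, 0]) cube([88, 88, 417]);
translate([2218, 1766, 0]) cube([88, 88, 417]);
translate([453, 419, 213]) cube([1765, 24, 141]);
translate([453, 1830, 213]) cube([1765, 24, 141]);
translate([365, 507, 213]) cube([24, 1259, 141]);
translate([2282, 507, 213]) cube([24, 1259, 141]);
translate([548, 419, 354]) cube([71, 1435, 15]);
translate([714, 419, 354]) cube([71, 1435, 15]);
translate([880, 419, 354]) cube([71, 1435, 15]);
translate([1046, 419, 354]) cube([71, 1435, 15]);
translate([1212, 419, 354]) cube([71, 1435, 15]);
translate([1378, 419, 354]) cube([71, 1435, 15]);
translate([1544, 419, 354]) cube([71, 1435, 15]);
translate([1710, 419, 354]) cube([71, 1435, 15]);
translate([1876, 419, 354]) cube([71, 1435, 15]);
translate([2042, 419, 354]) cube([71, 1435, 15]);


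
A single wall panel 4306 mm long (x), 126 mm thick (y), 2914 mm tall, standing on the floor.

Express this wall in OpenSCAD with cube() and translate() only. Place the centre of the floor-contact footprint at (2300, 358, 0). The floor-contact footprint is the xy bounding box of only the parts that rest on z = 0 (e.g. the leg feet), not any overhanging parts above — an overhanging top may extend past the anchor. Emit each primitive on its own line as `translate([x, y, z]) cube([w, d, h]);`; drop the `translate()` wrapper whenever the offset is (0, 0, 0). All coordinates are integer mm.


translate([147, 295, 0]) cube([4306, 126, 2914]);


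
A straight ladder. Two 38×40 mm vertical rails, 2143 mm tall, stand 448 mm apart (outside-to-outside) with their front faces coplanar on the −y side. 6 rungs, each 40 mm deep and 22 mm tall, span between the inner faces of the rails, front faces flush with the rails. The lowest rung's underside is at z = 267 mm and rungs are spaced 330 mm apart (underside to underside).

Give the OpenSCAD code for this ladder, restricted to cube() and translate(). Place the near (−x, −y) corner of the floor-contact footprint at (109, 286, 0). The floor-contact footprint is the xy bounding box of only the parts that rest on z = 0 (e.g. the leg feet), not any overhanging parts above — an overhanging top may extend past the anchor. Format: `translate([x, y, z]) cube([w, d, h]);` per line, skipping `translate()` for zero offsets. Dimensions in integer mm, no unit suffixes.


// rung span = 448 - 2*38 = 372
// rung[k] z = 267 + k*330
translate([109, 286, 0]) cube([38, 40, 2143]);
translate([519, 286, 0]) cube([38, 40, 2143]);
translate([147, 286, 267]) cube([372, 40, 22]);
translate([147, 286, 597]) cube([372, 40, 22]);
translate([147, 286, 927]) cube([372, 40, 22]);
translate([147, 286, 1257]) cube([372, 40, 22]);
translate([147, 286, 1587]) cube([372, 40, 22]);
translate([147, 286, 1917]) cube([372, 40, 22]);


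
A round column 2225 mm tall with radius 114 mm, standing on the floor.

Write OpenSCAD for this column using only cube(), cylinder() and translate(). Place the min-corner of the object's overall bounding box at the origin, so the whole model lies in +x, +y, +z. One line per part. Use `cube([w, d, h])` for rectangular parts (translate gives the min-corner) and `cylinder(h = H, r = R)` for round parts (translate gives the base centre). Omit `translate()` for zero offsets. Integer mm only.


translate([114, 114, 0]) cylinder(h = 2225, r = 114);


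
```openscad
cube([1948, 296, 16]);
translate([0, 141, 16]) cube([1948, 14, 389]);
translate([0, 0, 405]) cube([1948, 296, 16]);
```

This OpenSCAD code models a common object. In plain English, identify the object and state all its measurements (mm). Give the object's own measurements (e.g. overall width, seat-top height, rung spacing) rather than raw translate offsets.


An I-beam lying along x, 1948 mm long. Overall section height 421 mm. Two flanges 296 mm wide (y) and 16 mm thick, one on the floor and one at the top; a web 14 mm thick runs between them, centred on the flange width.


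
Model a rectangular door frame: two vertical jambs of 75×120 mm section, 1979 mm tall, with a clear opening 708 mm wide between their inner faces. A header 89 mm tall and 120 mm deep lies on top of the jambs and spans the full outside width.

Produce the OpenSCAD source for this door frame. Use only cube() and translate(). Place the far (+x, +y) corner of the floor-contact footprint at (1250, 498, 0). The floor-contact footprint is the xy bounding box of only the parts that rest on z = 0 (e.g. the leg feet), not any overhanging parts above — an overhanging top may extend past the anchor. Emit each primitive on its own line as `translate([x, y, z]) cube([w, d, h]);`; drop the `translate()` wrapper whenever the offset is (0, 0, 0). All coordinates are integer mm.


translate([392, 378, 0]) cube([75, 120, 1979]);
translate([1175, 378, 0]) cube([75, 120, 1979]);
translate([392, 378, 1979]) cube([858, 120, 89]);


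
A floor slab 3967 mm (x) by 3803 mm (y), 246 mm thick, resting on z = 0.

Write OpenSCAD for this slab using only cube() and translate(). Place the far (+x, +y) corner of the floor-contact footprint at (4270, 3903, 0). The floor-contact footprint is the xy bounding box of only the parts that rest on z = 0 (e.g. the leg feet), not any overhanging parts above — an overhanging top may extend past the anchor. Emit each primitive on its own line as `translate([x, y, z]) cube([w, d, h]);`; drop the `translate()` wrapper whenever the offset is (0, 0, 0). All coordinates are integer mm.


translate([303, 100, 0]) cube([3967, 3803, 246]);


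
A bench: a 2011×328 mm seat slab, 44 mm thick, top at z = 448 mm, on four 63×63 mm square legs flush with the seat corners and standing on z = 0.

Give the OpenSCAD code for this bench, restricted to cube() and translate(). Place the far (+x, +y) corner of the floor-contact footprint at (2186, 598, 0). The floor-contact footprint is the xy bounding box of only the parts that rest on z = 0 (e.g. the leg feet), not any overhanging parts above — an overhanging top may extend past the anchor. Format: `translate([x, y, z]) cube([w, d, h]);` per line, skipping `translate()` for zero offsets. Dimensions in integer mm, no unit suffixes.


translate([175, 270, 404]) cube([2011, 328, 44]);
translate([175, 270, 0]) cube([63, 63, 404]);
translate([175, 535, 0]) cube([63, 63, 404]);
translate([2123, 270, 0]) cube([63, 63, 404]);
translate([2123, 535, 0]) cube([63, 63, 404]);


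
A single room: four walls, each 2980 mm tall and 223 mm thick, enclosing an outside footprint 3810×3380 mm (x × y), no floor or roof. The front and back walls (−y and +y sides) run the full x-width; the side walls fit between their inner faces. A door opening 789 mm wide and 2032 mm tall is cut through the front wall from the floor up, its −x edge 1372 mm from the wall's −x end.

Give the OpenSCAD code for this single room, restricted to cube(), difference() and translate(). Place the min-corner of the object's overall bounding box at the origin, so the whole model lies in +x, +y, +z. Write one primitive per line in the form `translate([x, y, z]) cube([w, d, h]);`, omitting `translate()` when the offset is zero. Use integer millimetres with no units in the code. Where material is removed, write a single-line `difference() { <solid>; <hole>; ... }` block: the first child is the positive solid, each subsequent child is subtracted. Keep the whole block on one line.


difference() { cube([3810, 223, 2980]); translate([1372, 0, 0]) cube([789, 223, 2032]); }
translate([0, 3157, 0]) cube([3810, 223, 2980]);
translate([0, 223, 0]) cube([223, 2934, 2980]);
translate([3587, 223, 0]) cube([223, 2934, 2980]);


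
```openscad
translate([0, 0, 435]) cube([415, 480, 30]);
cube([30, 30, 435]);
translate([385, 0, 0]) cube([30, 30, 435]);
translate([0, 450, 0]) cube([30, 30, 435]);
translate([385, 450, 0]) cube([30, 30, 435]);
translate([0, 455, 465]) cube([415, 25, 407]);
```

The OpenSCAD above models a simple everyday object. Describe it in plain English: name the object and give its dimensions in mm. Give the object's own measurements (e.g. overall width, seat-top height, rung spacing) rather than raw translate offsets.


A chair. The seat is a 415×480×30 mm slab with its top at z = 465 mm, on four 30×30 mm corner legs (flush with the seat edges, standing on z = 0). A flat backrest 25 mm thick, 407 mm tall, spans the full seat width and rises from the seat top along its +y edge, rear face flush with the rear of the seat.


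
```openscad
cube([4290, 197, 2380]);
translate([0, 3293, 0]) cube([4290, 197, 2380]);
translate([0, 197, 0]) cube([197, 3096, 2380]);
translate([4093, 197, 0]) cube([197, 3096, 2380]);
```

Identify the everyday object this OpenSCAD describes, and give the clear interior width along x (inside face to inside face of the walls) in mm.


A house (or room) frame. The interior width is 3896 mm.

Four 2380 mm walls enclosing a rectangle with no floor or roof — a room or house frame. Outside width is 4290 mm and wall thickness is 197 mm, so the interior width is 4290 − 2 × 197 = 3896 mm.


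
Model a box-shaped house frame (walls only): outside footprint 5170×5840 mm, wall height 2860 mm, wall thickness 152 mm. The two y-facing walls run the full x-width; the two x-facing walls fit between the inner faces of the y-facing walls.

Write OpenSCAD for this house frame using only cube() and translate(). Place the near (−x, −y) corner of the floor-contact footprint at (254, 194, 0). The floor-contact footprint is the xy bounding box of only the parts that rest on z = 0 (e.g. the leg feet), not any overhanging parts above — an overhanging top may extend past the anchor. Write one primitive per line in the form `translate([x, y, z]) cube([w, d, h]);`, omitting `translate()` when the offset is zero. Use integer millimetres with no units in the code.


translate([254, 194, 0]) cube([5170, 152, 2860]);
translate([254, 5882, 0]) cube([5170, 152, 2860]);
translate([254, 346, 0]) cube([152, 5536, 2860]);
translate([5272, 346, 0]) cube([152, 5536, 2860]);


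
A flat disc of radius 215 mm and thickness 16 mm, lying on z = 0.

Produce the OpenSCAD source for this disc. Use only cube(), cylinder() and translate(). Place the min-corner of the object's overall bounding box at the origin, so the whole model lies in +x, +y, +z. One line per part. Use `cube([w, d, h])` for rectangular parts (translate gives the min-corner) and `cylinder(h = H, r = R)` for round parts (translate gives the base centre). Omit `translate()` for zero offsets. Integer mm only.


translate([215, 215, 0]) cylinder(h = 16, r = 215);


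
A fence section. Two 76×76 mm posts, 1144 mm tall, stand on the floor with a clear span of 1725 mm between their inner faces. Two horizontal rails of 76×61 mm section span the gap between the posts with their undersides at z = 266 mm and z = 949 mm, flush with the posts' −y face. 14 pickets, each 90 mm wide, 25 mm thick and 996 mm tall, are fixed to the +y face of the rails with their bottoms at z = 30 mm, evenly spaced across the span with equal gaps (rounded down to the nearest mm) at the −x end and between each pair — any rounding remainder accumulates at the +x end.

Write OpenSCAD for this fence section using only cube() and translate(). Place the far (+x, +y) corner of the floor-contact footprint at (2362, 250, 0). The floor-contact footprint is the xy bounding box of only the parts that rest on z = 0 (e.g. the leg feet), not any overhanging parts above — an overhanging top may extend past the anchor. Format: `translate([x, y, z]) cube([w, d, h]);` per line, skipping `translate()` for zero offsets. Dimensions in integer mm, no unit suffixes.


translate([485, 174, 0]) cube([76, 76, 1144]);
translate([2286, 174, 0]) cube([76, 76, 1144]);
translate([561, 174, 266]) cube([1725, 76, 61]);
translate([561, 174, 949]) cube([1725, 76, 61]);
translate([592, 250, 30]) cube([90, 25, 996]);
translate([713, 250, 30]) cube([90, 25, 996]);
translate([834, 250, 30]) cube([90, 25, 996]);
translate([955, 250, 30]) cube([90, 25, 996]);
translate([1076, 250, 30]) cube([90, 25, 996]);
translate([1197, 250, 30]) cube([90, 25, 996]);
translate([1318, 250, 30]) cube([90, 25, 996]);
translate([1439, 250, 30]) cube([90, 25, 996]);
translate([1560, 250, 30]) cube([90, 25, 996]);
translate([1681, 250, 30]) cube([90, 25, 996]);
translate([1802, 250, 30]) cube([90, 25, 996]);
translate([1923, 250, 30]) cube([90, 25, 996]);
translate([2044, 250, 30]) cube([90, 25, 996]);
translate([2165, 250, 30]) cube([90, 25, 996]);


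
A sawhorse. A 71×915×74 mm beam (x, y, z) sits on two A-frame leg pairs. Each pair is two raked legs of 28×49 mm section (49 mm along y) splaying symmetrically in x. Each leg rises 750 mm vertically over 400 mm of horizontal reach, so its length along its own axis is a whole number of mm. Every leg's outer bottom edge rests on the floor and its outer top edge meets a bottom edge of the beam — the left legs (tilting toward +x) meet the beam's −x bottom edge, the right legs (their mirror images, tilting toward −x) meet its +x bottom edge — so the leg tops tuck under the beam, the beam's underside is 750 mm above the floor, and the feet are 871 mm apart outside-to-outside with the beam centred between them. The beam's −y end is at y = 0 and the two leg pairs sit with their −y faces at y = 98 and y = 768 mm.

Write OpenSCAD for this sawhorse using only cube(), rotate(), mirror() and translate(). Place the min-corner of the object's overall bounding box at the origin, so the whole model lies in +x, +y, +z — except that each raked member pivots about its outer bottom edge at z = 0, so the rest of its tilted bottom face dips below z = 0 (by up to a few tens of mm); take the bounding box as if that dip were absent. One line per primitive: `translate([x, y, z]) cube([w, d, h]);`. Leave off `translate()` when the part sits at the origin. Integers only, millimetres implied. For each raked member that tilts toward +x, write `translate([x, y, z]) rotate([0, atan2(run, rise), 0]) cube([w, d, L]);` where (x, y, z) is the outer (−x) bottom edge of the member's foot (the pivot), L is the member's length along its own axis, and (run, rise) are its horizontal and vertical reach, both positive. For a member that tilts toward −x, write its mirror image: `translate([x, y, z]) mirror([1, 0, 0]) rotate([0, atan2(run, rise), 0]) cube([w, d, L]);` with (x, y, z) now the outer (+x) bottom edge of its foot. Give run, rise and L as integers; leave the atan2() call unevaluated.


translate([400, 0, 750]) cube([71, 915, 74]);
translate([0, 98, 0]) rotate([0, atan2(400, 750), 0]) cube([28, 49, 850]);
translate([871, 98, 0]) mirror([1, 0, 0]) rotate([0, atan2(400, 750), 0]) cube([28, 49, 850]);
translate([0, 768, 0]) rotate([0, atan2(400, 750), 0]) cube([28, 49, 850]);
translate([871, 768, 0]) mirror([1, 0, 0]) rotate([0, atan2(400, 750), 0]) cube([28, 49, 850]);


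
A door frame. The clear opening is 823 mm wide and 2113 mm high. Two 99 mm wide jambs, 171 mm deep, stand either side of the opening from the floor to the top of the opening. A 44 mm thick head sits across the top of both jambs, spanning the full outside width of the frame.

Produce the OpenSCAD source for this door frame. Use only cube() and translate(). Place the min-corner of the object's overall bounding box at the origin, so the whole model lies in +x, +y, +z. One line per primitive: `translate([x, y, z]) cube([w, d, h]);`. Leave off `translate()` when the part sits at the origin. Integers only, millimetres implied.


cube([99, 171, 2113]);
translate([922, 0, 0]) cube([99, 171, 2113]);
translate([0, 0, 2113]) cube([1021, 171, 44]);


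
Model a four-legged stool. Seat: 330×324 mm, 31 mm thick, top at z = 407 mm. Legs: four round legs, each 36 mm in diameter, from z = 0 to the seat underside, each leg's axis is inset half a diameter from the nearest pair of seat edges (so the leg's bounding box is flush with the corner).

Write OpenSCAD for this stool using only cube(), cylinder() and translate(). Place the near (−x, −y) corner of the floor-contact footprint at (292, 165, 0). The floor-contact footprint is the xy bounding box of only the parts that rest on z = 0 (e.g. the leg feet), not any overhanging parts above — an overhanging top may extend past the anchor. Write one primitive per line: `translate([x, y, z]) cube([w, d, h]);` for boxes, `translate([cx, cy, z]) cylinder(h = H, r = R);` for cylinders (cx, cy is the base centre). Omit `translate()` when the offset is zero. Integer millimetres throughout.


translate([292, 165, 376]) cube([330, 324, 31]);
translate([310, 183, 0]) cylinder(h = 376, r = 18);
translate([604, 183, 0]) cylinder(h = 376, r = 18);
translate([310, 471, 0]) cylinder(h = 376, r = 18);
translate([604, 471, 0]) cylinder(h = 376, r = 18);


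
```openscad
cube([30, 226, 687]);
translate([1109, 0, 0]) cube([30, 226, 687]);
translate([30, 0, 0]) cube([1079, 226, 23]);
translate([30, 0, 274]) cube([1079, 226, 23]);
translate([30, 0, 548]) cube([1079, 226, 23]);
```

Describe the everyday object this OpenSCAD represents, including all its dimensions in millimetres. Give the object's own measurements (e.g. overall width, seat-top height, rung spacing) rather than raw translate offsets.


An open bookshelf. Two side panels, each 30 mm thick, 226 mm deep and 687 mm tall, stand 1139 mm apart (outside-to-outside). Between them sit 3 shelves, each 23 mm thick and 226 mm deep, spanning the full gap between the sides. The bottom shelf rests on the floor (its underside at z = 0) and the clear gap between one shelf's top and the next shelf's underside is 251 mm.


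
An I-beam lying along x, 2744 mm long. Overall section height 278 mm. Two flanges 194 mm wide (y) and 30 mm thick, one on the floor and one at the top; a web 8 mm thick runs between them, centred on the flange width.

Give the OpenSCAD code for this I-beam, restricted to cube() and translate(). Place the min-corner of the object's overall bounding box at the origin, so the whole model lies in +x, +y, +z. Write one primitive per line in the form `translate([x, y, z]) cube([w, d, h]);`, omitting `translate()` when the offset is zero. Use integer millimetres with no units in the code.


cube([2744, 194, 30]);
translate([0, 93, 30]) cube([2744, 8, 218]);
translate([0, 0, 248]) cube([2744, 194, 30]);


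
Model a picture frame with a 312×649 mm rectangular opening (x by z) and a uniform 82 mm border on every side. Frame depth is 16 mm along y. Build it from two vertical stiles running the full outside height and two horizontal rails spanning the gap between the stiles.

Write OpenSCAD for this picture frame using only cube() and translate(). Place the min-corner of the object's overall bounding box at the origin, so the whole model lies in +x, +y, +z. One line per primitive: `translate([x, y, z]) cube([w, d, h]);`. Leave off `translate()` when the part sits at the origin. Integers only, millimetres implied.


cube([82, 16, 813]);
translate([394, 0, 0]) cube([82, 16, 813]);
translate([82, 0, 0]) cube([312, 16, 82]);
translate([82, 0, 731]) cube([312, 16, 82]);


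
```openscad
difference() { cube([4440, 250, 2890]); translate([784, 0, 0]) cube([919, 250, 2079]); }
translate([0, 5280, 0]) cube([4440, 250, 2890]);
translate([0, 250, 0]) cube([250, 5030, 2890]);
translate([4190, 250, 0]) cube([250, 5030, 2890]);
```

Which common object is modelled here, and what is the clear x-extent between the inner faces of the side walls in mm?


A single room. The interior width is 3940 mm.

Four walls enclosing a rectangle with a door in the front wall — a room. Outside width 4440 minus two 250 mm walls gives 3940 mm.


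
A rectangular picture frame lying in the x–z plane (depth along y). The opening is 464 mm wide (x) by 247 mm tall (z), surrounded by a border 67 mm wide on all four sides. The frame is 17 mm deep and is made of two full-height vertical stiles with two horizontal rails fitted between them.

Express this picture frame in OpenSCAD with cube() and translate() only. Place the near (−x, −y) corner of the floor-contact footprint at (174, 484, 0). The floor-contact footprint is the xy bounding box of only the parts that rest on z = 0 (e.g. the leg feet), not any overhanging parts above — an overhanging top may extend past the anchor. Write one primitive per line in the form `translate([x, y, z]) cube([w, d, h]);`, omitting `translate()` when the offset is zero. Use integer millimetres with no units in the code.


translate([174, 484, 0]) cube([67, 17, 381]);
translate([705, 484, 0]) cube([67, 17, 381]);
translate([241, 484, 0]) cube([464, 17, 67]);
translate([241, 484, 314]) cube([464, 17, 67]);


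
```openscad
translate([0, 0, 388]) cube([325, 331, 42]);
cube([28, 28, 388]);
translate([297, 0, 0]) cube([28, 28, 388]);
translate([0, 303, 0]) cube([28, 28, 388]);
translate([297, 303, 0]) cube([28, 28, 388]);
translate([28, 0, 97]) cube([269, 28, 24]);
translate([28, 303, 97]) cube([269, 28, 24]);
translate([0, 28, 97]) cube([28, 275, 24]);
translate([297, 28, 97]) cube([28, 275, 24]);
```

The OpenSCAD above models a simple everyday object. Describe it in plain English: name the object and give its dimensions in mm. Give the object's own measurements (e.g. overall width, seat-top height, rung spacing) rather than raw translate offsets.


A simple wooden stool: a rectangular seat 325 mm (x) by 331 mm (y), 42 mm thick, top face at z = 430 mm, on four square legs, each 28×28 mm in cross-section. The legs rest on z = 0, each flush with a corner of the seat. Four stretchers, 28 mm wide and 24 mm tall, connect adjacent legs with their undersides at z = 97 mm, each running between the inner faces of the legs it joins and aligned with the legs' outer faces on the other axis.


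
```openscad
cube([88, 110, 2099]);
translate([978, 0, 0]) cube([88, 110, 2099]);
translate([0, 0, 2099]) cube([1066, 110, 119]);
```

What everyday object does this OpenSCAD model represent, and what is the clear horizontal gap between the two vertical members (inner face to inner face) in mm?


A door frame. The clear opening width is 890 mm.

Two 2099 mm tall posts with a header on top — a door frame. The left jamb is 88 mm wide at x = 0; the right jamb starts at x = 978. The clear opening is 978 − 88 = 890 mm.


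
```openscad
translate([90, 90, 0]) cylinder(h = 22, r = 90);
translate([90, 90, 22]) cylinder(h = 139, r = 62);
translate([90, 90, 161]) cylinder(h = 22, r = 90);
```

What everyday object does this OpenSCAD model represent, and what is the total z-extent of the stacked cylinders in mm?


A spool. The overall height is 183 mm.

Three coaxial cylinders, large–small–large — a spool. Two 22 mm flanges and a 139 mm core give 22 + 139 + 22 = 183 mm.


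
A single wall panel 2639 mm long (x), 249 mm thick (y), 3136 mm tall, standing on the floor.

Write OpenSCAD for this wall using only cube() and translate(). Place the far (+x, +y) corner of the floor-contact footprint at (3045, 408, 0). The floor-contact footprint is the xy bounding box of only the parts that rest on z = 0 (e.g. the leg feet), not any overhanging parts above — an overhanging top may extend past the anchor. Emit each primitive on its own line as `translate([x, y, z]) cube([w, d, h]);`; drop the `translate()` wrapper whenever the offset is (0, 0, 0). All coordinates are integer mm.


translate([406, 159, 0]) cube([2639, 249, 3136]);


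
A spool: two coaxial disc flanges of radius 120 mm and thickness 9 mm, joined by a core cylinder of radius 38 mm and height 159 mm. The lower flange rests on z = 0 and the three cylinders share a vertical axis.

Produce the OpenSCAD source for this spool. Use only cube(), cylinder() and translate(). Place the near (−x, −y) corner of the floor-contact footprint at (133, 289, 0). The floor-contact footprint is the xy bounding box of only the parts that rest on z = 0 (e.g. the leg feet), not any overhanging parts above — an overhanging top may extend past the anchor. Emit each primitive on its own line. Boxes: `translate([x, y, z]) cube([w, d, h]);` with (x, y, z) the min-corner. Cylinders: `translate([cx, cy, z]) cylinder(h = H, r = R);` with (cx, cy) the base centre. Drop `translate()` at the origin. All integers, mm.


translate([253, 409, 0]) cylinder(h = 9, r = 120);
translate([253, 409, 9]) cylinder(h = 159, r = 38);
translate([253, 409, 168]) cylinder(h = 9, r = 120);


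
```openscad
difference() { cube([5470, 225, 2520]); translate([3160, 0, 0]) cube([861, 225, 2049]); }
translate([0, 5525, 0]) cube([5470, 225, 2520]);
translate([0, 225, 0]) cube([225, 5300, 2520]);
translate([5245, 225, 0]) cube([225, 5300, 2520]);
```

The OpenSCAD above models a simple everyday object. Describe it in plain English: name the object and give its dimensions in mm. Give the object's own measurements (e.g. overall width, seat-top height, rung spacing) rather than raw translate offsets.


A single room: four walls, each 2520 mm tall and 225 mm thick, enclosing an outside footprint 5470×5750 mm (x × y), no floor or roof. The front and back walls (−y and +y sides) run the full x-width; the side walls fit between their inner faces. A door opening 861 mm wide and 2049 mm tall is cut through the front wall from the floor up, its −x edge 3160 mm from the wall's −x end.


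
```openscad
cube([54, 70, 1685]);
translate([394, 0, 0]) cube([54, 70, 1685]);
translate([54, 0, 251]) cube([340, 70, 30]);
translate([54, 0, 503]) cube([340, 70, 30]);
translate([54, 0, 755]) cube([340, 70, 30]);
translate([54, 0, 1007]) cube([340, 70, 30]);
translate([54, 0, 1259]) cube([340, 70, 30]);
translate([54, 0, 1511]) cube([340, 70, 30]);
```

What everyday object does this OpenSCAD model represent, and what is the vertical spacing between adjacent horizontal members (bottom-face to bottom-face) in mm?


A ladder. The rung spacing is 252 mm.

Two tall 54×70 posts with 6 short bars between them — a ladder. Adjacent rungs sit at z = 251 and z = 503, so the spacing is 503 − 251 = 252 mm.


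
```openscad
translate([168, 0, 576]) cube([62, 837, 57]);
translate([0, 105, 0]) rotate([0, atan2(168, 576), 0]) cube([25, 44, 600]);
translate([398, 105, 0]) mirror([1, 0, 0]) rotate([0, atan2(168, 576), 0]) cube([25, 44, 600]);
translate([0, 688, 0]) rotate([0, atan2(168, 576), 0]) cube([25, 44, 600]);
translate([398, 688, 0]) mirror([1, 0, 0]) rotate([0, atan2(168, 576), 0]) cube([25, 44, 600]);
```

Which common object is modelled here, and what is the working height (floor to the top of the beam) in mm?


A sawhorse. The overall height is 633 mm.

A beam across two mirrored pairs of raked legs — a sawhorse. The beam's underside is at z = 576 (matching the legs' vertical rise in atan2(168, 576)) and the beam is 57 mm tall, so its top is at 576 + 57 = 633 mm. The raked legs top out at the beam's underside, so that is the highest point.


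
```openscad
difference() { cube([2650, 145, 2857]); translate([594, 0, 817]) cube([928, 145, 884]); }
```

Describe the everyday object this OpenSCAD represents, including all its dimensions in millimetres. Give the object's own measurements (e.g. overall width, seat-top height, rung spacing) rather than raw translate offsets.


A wall 2650 mm long (x), 145 mm thick (y), 2857 mm tall, with a rectangular window opening cut through it. The opening is 928 mm wide and 884 mm tall; its sill is at z = 817 mm and its near (−x) edge is 594 mm from the wall's −x end. The opening passes through the full wall thickness.


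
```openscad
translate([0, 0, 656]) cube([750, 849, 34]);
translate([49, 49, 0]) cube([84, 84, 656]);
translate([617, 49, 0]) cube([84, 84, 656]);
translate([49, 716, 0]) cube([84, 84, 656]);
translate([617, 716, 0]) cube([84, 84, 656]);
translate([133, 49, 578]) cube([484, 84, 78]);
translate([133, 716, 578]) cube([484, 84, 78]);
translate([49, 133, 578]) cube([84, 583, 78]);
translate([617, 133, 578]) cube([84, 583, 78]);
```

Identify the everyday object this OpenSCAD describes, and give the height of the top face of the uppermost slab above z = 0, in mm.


A table. The table height is 690 mm.

A 750×849×34 slab sits at z = 656 on four 84 mm square posts — a table. The top surface is at 656 + 34 = 690 mm.


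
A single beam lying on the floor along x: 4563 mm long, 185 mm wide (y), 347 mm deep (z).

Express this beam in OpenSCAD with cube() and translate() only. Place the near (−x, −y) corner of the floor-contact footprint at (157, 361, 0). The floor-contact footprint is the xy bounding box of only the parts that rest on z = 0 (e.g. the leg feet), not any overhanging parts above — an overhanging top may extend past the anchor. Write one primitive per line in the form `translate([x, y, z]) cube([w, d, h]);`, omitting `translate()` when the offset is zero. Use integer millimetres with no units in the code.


translate([157, 361, 0]) cube([4563, 185, 347]);


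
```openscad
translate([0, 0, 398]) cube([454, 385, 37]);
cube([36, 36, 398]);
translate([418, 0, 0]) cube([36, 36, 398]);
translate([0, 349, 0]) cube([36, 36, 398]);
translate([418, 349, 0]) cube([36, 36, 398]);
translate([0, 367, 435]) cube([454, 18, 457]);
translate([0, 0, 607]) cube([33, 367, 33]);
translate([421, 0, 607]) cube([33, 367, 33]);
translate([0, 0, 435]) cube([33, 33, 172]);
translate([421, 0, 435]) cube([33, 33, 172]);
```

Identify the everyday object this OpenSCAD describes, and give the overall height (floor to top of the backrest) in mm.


A chair. The overall height is 892 mm.

A slab on four corner posts with a tall panel at the back — a chair. The seat slab sits at z = 398 with thickness 37, and the 457 mm backrest starts at the seat top, so the overall height is 398 + 37 + 457 = 892 mm.


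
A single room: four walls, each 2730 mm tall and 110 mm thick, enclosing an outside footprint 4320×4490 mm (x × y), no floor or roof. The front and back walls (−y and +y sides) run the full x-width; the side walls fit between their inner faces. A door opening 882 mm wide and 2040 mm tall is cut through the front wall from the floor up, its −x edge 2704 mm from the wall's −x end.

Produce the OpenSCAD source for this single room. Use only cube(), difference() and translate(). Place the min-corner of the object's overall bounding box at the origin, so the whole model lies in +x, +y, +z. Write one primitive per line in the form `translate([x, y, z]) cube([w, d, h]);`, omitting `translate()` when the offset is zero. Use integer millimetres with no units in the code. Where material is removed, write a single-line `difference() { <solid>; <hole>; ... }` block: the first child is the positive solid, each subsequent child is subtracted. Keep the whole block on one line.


difference() { cube([4320, 110, 2730]); translate([2704, 0, 0]) cube([882, 110, 2040]); }
translate([0, 4380, 0]) cube([4320, 110, 2730]);
translate([0, 110, 0]) cube([110, 4270, 2730]);
translate([4210, 110, 0]) cube([110, 4270, 2730]);


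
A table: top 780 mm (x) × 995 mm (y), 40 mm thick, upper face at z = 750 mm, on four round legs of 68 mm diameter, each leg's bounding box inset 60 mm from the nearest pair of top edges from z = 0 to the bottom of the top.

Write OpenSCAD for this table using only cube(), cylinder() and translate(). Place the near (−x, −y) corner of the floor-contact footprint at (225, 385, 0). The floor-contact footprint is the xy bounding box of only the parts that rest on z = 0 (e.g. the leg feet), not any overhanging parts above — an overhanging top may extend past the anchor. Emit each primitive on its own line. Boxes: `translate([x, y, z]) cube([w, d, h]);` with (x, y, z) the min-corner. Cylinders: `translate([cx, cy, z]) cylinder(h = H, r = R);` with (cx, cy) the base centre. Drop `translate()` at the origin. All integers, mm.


translate([165, 325, 710]) cube([780, 995, 40]);
translate([259, 419, 0]) cylinder(h = 710, r = 34);
translate([851, 419, 0]) cylinder(h = 710, r = 34);
translate([259, 1226, 0]) cylinder(h = 710, r = 34);
translate([851, 1226, 0]) cylinder(h = 710, r = 34);


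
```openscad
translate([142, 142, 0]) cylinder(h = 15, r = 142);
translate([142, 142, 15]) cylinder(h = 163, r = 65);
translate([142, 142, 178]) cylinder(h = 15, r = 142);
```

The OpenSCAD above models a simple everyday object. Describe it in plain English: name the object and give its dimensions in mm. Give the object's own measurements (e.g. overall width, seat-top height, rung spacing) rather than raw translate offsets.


A spool: two coaxial disc flanges of radius 142 mm and thickness 15 mm, joined by a core cylinder of radius 65 mm and height 163 mm. The lower flange rests on z = 0 and the three cylinders share a vertical axis.


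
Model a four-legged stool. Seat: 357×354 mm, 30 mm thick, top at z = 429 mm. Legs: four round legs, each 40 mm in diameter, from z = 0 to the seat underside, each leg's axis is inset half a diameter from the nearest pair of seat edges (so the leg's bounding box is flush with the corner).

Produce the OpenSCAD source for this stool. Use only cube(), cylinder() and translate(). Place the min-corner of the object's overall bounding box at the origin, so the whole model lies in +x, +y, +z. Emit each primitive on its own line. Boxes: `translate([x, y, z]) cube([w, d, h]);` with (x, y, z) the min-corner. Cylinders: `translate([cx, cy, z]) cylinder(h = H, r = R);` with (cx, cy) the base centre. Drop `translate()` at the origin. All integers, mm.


// leg_h = 429 - 30 = 399
translate([0, 0, 399]) cube([357, 354, 30]);
translate([20, 20, 0]) cylinder(h = 399, r = 20);
translate([337, 20, 0]) cylinder(h = 399, r = 20);
translate([20, 334, 0]) cylinder(h = 399, r = 20);
translate([337, 334, 0]) cylinder(h = 399, r = 20);


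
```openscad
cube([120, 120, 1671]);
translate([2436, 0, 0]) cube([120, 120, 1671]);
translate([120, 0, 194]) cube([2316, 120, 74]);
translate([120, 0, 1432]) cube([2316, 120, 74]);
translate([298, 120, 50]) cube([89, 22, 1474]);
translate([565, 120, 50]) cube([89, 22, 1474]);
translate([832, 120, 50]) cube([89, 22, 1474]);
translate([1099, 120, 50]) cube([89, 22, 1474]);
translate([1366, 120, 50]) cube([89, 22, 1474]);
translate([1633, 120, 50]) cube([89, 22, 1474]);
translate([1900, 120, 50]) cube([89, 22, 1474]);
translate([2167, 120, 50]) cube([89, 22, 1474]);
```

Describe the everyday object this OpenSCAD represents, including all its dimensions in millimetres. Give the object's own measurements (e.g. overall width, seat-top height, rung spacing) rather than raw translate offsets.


A fence section. Two 120×120 mm posts, 1671 mm tall, stand on the floor with a clear span of 2316 mm between their inner faces. Two horizontal rails of 120×74 mm section span the gap between the posts with their undersides at z = 194 mm and z = 1432 mm, flush with the posts' −y face. 8 pickets, each 89 mm wide, 22 mm thick and 1474 mm tall, are fixed to the +y face of the rails with their bottoms at z = 50 mm, spaced across the span with a 178 mm gap after the −x post and between neighbouring pickets, with 180 mm left before the +x post.


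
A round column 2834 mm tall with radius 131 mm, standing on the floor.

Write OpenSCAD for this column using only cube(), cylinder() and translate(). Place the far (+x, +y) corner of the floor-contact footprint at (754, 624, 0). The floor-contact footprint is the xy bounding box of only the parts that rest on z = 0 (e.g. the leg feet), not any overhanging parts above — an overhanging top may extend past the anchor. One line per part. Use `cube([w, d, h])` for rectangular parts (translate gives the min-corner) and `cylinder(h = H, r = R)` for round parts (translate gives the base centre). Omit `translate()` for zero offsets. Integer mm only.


translate([623, 493, 0]) cylinder(h = 2834, r = 131);


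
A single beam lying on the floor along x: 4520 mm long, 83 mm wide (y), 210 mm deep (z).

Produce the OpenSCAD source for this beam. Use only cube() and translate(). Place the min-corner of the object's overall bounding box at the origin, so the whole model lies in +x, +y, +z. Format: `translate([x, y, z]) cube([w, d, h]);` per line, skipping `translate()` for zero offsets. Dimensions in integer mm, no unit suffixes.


cube([4520, 83, 210]);
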